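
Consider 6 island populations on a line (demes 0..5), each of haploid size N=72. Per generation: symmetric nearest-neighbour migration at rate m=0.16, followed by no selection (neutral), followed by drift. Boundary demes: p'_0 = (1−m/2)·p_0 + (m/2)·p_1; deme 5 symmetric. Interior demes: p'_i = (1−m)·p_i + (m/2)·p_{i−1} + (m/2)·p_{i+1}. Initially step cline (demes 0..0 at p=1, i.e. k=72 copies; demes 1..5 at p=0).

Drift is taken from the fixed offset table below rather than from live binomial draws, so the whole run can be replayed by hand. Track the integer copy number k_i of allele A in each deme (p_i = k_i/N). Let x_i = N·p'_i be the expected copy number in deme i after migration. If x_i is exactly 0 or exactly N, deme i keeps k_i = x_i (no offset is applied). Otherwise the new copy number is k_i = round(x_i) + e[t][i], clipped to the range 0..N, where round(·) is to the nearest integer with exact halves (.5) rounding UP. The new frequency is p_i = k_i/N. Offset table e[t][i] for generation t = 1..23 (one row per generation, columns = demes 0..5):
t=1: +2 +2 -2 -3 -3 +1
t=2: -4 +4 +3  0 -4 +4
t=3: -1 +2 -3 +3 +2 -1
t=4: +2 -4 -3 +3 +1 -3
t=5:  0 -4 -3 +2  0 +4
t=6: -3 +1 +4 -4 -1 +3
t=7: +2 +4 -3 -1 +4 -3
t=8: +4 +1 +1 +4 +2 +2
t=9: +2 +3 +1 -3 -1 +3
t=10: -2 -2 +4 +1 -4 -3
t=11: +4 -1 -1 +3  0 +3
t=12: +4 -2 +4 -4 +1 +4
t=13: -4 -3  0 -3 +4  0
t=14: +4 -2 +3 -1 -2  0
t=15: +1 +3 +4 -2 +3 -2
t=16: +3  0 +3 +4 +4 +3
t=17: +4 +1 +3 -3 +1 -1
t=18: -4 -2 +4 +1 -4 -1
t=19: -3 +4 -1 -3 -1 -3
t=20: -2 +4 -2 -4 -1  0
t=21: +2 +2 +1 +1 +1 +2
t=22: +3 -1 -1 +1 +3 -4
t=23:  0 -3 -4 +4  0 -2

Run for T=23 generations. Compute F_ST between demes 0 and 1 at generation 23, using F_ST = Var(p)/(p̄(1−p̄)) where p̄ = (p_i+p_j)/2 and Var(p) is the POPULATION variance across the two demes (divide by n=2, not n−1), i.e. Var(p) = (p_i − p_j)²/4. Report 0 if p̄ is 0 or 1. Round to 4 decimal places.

0.0156

t=0: k=[72 0 0 0 0 0]
t=1: x=[66.2400 5.7600 0.0000 0.0000 0.0000 0.0000] k=[68 8 0 0 0 0]
t=2: x=[63.2000 12.1600 0.6400 0.0000 0.0000 0.0000] k=[59 16 4 0 0 0]
t=3: x=[55.5600 18.4800 4.6400 0.3200 0.0000 0.0000] k=[55 20 2 3 0 0]
t=4: x=[52.2000 21.3600 3.5200 2.6800 0.2400 0.0000] k=[54 17 1 6 1 0]
t=5: x=[51.0400 18.6800 2.6800 5.2000 1.3200 0.0800] k=[51 15 0 7 1 4]
t=6: x=[48.1200 16.6800 1.7600 5.9600 1.7200 3.7600] k=[45 18 6 2 1 7]
t=7: x=[42.8400 19.2000 6.6400 2.2400 1.5600 6.5200] k=[45 23 4 1 6 4]
t=8: x=[43.2400 23.2400 5.2800 1.6400 5.4400 4.1600] k=[47 24 6 6 7 6]
t=9: x=[45.1600 24.4000 7.4400 6.0800 6.8400 6.0800] k=[47 27 8 3 6 9]
t=10: x=[45.4000 27.0800 9.1200 3.6400 6.0000 8.7600] k=[43 25 13 5 2 6]
t=11: x=[41.5600 25.4800 13.3200 5.4000 2.5600 5.6800] k=[46 24 12 8 3 9]
t=12: x=[44.2400 24.8000 12.6400 7.9200 3.8800 8.5200] k=[48 23 17 4 5 13]
t=13: x=[46.0000 24.5200 16.4400 5.1200 5.5600 12.3600] k=[42 22 16 2 10 12]
t=14: x=[40.4000 23.1200 15.3600 3.7600 9.5200 11.8400] k=[44 21 18 3 8 12]
t=15: x=[42.1600 22.6000 17.0400 4.6000 7.9200 11.6800] k=[43 26 21 3 11 10]
t=16: x=[41.6400 26.9600 19.9600 5.0800 10.2800 10.0800] k=[45 27 23 9 14 13]
t=17: x=[43.5600 28.1200 22.2000 10.5200 13.5200 13.0800] k=[48 29 25 8 15 12]
t=18: x=[46.4800 30.2000 23.9600 9.9200 14.2000 12.2400] k=[42 28 28 11 10 11]
t=19: x=[40.8800 29.1200 26.6400 12.2800 10.1600 10.9200] k=[38 33 26 9 9 8]
t=20: x=[37.6000 32.8400 25.2000 10.3600 8.9200 8.0800] k=[36 37 23 6 8 8]
t=21: x=[36.0800 35.8000 22.7600 7.5200 7.8400 8.0000] k=[38 38 24 9 9 10]
t=22: x=[38.0000 36.8800 23.9200 10.2000 9.0800 9.9200] k=[41 36 23 11 12 6]
t=23: x=[40.6000 35.3600 23.0800 12.0400 11.4400 6.4800] k=[41 32 19 16 11 4]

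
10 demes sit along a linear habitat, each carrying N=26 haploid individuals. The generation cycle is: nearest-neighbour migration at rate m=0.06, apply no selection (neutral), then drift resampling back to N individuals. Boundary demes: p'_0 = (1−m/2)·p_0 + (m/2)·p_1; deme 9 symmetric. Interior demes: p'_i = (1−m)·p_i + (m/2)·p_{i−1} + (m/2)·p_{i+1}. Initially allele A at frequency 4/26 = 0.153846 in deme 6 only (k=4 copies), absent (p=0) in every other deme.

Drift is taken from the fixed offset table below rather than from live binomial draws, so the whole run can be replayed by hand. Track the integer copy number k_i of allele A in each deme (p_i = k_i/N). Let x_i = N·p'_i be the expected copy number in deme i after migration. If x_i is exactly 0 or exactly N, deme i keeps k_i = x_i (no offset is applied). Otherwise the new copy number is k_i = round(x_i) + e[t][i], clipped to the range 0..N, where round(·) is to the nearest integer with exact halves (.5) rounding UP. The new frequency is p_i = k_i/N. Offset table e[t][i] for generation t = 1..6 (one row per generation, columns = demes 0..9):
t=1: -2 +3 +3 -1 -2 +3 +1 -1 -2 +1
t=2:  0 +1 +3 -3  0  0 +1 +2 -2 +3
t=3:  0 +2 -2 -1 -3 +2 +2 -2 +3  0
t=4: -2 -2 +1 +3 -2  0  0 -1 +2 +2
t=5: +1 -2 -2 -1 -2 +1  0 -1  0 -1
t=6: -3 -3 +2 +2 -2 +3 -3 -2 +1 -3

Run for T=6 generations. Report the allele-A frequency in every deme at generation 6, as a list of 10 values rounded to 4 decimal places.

t=0: k=[0 0 0 0 0 0 4 0 0 0]
t=1: x=[0.0000 0.0000 0.0000 0.0000 0.0000 0.1200 3.7600 0.1200 0.0000 0.0000] k=[0 0 0 0 0 3 5 0 0 0]
t=2: x=[0.0000 0.0000 0.0000 0.0000 0.0900 2.9700 4.7900 0.1500 0.0000 0.0000] k=[0 0 0 0 0 3 6 2 0 0]
t=3: x=[0.0000 0.0000 0.0000 0.0000 0.0900 3.0000 5.7900 2.0600 0.0600 0.0000] k=[0 0 0 0 0 5 8 0 3 0]
t=4: x=[0.0000 0.0000 0.0000 0.0000 0.1500 4.9400 7.6700 0.3300 2.8200 0.0900] k=[0 0 0 0 0 5 8 0 5 2]
t=5: x=[0.0000 0.0000 0.0000 0.0000 0.1500 4.9400 7.6700 0.3900 4.7600 2.0900] k=[0 0 0 0 0 6 8 0 5 1]
t=6: x=[0.0000 0.0000 0.0000 0.0000 0.1800 5.8800 7.7000 0.3900 4.7300 1.1200] k=[0 0 0 0 0 9 5 0 6 0]

[0.0000, 0.0000, 0.0000, 0.0000, 0.0000, 0.3462, 0.1923, 0.0000, 0.2308, 0.0000]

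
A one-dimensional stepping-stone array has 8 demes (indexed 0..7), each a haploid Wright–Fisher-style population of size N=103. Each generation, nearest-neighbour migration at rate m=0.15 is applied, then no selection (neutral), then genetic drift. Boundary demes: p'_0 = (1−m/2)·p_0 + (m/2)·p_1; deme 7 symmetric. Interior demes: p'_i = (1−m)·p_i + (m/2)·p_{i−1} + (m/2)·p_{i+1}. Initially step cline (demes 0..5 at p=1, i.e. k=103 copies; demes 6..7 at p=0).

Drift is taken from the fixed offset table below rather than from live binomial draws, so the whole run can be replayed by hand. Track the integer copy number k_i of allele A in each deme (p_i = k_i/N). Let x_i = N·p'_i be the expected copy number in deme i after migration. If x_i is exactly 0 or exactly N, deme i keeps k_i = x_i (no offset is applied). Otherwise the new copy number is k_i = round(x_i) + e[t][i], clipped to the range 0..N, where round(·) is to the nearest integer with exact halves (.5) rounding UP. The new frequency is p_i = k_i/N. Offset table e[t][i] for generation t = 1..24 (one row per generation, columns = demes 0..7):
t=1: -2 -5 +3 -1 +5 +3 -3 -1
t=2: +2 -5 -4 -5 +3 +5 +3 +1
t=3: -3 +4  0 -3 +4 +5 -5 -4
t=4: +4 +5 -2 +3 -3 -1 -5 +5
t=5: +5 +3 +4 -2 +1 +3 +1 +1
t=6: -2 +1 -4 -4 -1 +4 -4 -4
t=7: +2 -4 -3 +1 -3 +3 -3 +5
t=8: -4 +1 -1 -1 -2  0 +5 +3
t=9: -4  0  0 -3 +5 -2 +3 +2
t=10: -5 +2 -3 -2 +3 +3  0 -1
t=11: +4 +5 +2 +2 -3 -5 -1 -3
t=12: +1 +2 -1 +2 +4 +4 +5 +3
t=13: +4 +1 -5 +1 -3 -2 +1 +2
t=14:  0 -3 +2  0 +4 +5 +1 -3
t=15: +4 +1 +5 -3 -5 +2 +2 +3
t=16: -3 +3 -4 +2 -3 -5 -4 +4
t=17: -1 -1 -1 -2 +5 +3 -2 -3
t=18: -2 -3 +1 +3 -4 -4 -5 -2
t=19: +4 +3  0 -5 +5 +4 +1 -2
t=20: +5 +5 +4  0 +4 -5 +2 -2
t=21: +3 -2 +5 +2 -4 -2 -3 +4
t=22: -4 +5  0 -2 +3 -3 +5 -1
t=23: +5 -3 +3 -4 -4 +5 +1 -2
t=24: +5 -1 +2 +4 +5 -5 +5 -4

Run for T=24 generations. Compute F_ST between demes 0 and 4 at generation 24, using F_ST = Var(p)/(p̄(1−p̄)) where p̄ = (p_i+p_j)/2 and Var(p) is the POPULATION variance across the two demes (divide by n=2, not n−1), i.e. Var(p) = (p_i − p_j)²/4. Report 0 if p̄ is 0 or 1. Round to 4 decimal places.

t=0: k=[103 103 103 103 103 103 0 0]
t=1: x=[103.0000 103.0000 103.0000 103.0000 103.0000 95.2750 7.7250 0.0000] k=[103 103 103 103 103 98 5 0]
t=2: x=[103.0000 103.0000 103.0000 103.0000 102.6250 91.4000 11.6000 0.3750] k=[103 103 103 103 103 96 15 1]
t=3: x=[103.0000 103.0000 103.0000 103.0000 102.4750 90.4500 20.0250 2.0500] k=[103 103 103 103 103 95 15 0]
t=4: x=[103.0000 103.0000 103.0000 103.0000 102.4000 89.6000 19.8750 1.1250] k=[103 103 103 103 99 89 15 6]
t=5: x=[103.0000 103.0000 103.0000 102.7000 98.5500 84.2000 19.8750 6.6750] k=[103 103 103 101 100 87 21 8]
t=6: x=[103.0000 103.0000 102.8500 101.0750 99.1000 83.0250 24.9750 8.9750] k=[103 103 99 97 98 87 21 5]
t=7: x=[103.0000 102.7000 99.1500 97.2250 97.1000 82.8750 24.7500 6.2000] k=[103 99 96 98 94 86 22 11]
t=8: x=[102.7000 99.0750 96.3750 97.5500 93.7000 81.8000 25.9750 11.8250] k=[99 100 95 97 92 82 31 15]
t=9: x=[99.0750 99.5500 95.5250 96.4750 91.6250 78.9250 33.6250 16.2000] k=[95 100 96 93 97 77 37 18]
t=10: x=[95.3750 99.3250 96.0750 93.5250 95.2000 75.5000 38.5750 19.4250] k=[90 101 93 92 98 79 39 18]
t=11: x=[90.8250 99.5750 93.5250 92.5250 96.1250 77.4250 40.4250 19.5750] k=[95 103 96 95 93 72 39 17]
t=12: x=[95.6000 101.8750 96.4500 94.9250 91.5750 71.1000 39.8250 18.6500] k=[97 103 95 97 96 75 45 22]
t=13: x=[97.4500 101.9500 95.7500 96.7750 94.5000 74.3250 45.5250 23.7250] k=[101 103 91 98 92 72 47 26]
t=14: x=[101.1500 101.9500 92.4250 97.0250 90.9500 71.6250 47.3000 27.5750] k=[101 99 94 97 95 77 48 25]
t=15: x=[100.8500 98.7750 94.6000 96.6250 93.8000 76.1750 48.4500 26.7250] k=[103 100 100 94 89 78 50 30]
t=16: x=[102.7750 100.2250 99.5500 94.0750 88.5500 76.7250 50.6000 31.5000] k=[100 103 96 96 86 72 47 36]
t=17: x=[100.2250 102.2500 96.5250 95.2500 85.7000 71.1750 48.0500 36.8250] k=[99 101 96 93 91 74 46 34]
t=18: x=[99.1500 100.4750 96.1500 93.0750 89.8750 73.1750 47.2000 34.9000] k=[97 97 97 96 86 69 42 33]
t=19: x=[97.0000 97.0000 96.9250 95.3250 85.4750 68.2500 43.3500 33.6750] k=[101 100 97 90 90 72 44 32]
t=20: x=[100.9250 99.8500 96.7000 90.5250 88.6500 71.2500 45.2000 32.9000] k=[103 103 101 91 93 66 47 31]
t=21: x=[103.0000 102.8500 100.4000 91.9000 90.8250 66.6000 47.2250 32.2000] k=[103 101 103 94 87 65 44 36]
t=22: x=[102.8500 101.3000 102.1750 94.1500 85.8750 65.0750 44.9750 36.6000] k=[99 103 102 92 89 62 50 36]
t=23: x=[99.3000 102.6250 101.3250 92.5250 87.2000 63.1250 49.8500 37.0500] k=[103 100 103 89 83 68 51 35]
t=24: x=[102.7750 100.4500 101.7250 89.6000 82.3250 67.8500 51.0750 36.2000] k=[103 99 103 94 87 63 56 32]

0.0842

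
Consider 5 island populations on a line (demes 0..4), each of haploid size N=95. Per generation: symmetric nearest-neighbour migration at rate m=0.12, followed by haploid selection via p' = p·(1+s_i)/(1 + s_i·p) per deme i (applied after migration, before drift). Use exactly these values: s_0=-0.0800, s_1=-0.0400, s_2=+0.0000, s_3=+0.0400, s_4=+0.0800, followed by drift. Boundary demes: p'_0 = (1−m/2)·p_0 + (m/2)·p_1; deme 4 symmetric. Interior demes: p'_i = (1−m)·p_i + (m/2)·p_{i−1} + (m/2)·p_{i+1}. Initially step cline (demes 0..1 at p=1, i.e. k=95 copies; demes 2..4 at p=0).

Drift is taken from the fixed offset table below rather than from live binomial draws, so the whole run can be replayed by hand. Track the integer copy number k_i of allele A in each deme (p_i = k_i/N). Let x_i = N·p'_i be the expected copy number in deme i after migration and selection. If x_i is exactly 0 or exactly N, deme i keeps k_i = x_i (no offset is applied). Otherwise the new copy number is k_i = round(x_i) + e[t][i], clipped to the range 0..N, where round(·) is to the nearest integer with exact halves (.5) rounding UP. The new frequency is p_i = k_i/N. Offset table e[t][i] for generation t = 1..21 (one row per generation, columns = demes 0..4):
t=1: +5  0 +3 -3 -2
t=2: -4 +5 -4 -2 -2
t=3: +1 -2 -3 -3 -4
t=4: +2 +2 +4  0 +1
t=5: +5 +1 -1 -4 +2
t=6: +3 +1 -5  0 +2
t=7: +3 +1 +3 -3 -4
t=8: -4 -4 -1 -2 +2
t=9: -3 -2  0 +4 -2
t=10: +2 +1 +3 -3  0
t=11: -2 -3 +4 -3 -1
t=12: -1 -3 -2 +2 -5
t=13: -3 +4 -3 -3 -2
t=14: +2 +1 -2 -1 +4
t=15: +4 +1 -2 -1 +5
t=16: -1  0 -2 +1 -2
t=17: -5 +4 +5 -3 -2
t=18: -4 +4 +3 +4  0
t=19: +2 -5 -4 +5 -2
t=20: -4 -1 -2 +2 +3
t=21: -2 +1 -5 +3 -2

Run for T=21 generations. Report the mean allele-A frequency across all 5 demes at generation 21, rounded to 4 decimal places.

t=0: k=[95 95 0 0 0]
t=1: x=[95.0000 89.0773 5.7000 0.0000 0.0000] k=[95 89 9 0 0]
t=2: x=[94.6088 84.1746 13.2600 0.5615 0.0000] k=[91 89 9 0 0]
t=3: x=[90.5386 83.9269 13.2600 0.5615 0.0000] k=[92 82 10 0 0]
t=4: x=[91.0998 77.7101 13.7200 0.6238 0.0000] k=[93 80 18 1 0]
t=5: x=[91.9859 76.4584 20.7000 2.0367 0.0648] k=[95 77 20 0 2]
t=6: x=[93.8272 73.9998 22.2200 1.3720 2.0272] k=[95 75 17 1 4]
t=7: x=[93.6971 72.0163 19.5200 2.2236 4.1124] k=[95 73 23 0 0]
t=8: x=[93.5669 70.5869 24.6200 1.4344 0.0000] k=[90 67 24 0 0]
t=9: x=[88.1055 64.9680 25.1400 1.4967 0.0000] k=[85 63 25 5 0]
t=10: x=[82.8218 61.1559 26.0800 6.1208 0.3239] k=[85 62 29 3 0]
t=11: x=[82.7580 60.5083 29.4200 4.5468 0.1944] k=[81 58 33 2 0]
t=12: x=[78.5147 56.9528 32.6400 3.8835 0.1296] k=[78 54 31 6 0]
t=13: x=[75.2892 53.1064 30.8800 7.4033 0.3887] k=[72 57 28 4 0]
t=14: x=[69.5779 55.2193 28.3000 5.3962 0.2591] k=[72 56 26 4 4]
t=15: x=[69.5154 54.2127 26.4800 5.5204 4.3055] k=[74 55 24 5 9]
t=16: x=[71.4128 53.3276 24.7200 6.6174 9.3915] k=[70 53 23 8 7]
t=17: x=[67.3753 51.2582 23.9000 9.1595 7.5797] k=[62 55 29 6 6]
t=18: x=[59.7522 52.9054 29.1800 7.6514 6.4474] k=[56 57 32 12 6]
t=19: x=[54.1306 54.4945 32.3000 13.2818 6.8322] k=[56 49 28 18 5]
t=20: x=[53.6444 47.1905 28.6600 18.3948 6.2122] k=[50 46 27 20 9]
t=21: x=[47.7814 44.1341 27.7200 20.3808 10.3486] k=[46 45 23 23 8]

0.3053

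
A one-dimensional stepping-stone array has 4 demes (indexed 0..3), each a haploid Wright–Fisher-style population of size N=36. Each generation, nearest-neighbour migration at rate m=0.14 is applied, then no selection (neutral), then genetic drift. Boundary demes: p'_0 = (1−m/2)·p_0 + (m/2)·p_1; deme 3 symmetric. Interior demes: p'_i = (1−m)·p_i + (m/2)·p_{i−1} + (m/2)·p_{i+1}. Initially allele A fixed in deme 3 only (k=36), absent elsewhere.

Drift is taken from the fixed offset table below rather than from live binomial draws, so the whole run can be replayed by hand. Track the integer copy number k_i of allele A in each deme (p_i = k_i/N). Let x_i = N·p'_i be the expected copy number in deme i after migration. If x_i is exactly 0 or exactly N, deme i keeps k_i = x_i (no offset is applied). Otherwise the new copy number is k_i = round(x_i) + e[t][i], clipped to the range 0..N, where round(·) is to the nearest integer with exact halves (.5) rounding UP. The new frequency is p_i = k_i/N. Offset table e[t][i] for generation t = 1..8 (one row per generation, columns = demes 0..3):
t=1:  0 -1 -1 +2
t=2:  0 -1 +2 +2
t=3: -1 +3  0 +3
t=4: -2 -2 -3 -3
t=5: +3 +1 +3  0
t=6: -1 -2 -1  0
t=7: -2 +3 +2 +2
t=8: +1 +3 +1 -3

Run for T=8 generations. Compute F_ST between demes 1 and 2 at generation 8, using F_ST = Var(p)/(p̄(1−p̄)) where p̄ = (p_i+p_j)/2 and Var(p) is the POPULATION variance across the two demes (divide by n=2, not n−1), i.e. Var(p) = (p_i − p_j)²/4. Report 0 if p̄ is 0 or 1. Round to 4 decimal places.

0.0435

t=0: k=[0 0 0 36]
t=1: x=[0.0000 0.0000 2.5200 33.4800] k=[0 0 2 35]
t=2: x=[0.0000 0.1400 4.1700 32.6900] k=[0 0 6 35]
t=3: x=[0.0000 0.4200 7.6100 32.9700] k=[0 3 8 36]
t=4: x=[0.2100 3.1400 9.6100 34.0400] k=[0 1 7 31]
t=5: x=[0.0700 1.3500 8.2600 29.3200] k=[3 2 11 29]
t=6: x=[2.9300 2.7000 11.6300 27.7400] k=[2 1 11 28]
t=7: x=[1.9300 1.7700 11.4900 26.8100] k=[0 5 13 29]
t=8: x=[0.3500 5.2100 13.5600 27.8800] k=[1 8 15 25]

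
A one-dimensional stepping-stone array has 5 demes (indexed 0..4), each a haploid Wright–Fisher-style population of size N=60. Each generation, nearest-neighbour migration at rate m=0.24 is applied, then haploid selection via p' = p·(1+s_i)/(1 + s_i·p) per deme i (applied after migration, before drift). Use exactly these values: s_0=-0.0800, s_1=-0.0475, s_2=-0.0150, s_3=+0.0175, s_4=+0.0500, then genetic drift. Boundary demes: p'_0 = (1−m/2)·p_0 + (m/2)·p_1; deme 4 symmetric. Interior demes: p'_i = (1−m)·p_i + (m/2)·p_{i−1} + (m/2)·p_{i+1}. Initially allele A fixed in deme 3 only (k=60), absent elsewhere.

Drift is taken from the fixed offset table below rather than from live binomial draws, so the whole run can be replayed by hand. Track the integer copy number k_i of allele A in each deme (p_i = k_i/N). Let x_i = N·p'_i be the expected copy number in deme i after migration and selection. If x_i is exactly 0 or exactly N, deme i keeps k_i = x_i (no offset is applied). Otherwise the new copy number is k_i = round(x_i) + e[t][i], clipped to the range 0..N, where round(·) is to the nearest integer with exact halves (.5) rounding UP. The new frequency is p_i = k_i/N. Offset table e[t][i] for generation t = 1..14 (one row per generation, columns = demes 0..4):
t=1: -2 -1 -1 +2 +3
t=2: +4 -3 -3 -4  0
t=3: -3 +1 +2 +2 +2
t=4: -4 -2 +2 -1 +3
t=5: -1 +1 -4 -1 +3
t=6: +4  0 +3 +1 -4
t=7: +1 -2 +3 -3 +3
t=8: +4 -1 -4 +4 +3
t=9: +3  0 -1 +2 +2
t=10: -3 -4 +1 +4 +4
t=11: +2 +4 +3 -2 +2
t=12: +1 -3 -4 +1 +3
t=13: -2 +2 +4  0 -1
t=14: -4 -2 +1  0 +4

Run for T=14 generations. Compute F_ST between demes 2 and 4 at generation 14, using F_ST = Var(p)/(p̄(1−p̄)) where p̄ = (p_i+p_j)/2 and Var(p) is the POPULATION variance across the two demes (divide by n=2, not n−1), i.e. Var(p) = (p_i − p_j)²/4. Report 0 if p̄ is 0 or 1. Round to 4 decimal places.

t=0: k=[0 0 0 60 0]
t=1: x=[0.0000 0.0000 7.1048 45.7890 7.5149] k=[0 0 6 48 11]
t=2: x=[0.0000 0.6862 10.1915 38.7586 16.0061] k=[0 0 7 35 16]
t=3: x=[0.0000 0.8006 9.3996 29.6202 18.9060] k=[0 2 11 32 21]
t=4: x=[0.2209 2.7112 12.2916 28.4194 23.0081] k=[0 1 14 27 26]
t=5: x=[0.1104 2.3286 13.8384 25.5742 26.8417] k=[0 3 10 25 30]
t=6: x=[0.3314 3.3239 10.8253 24.0496 30.1318] k=[4 3 14 25 26]
t=7: x=[3.5882 4.2440 13.8384 24.0496 26.6003] k=[5 2 17 21 30]
t=8: x=[4.2954 3.9755 15.5056 21.8404 29.6514] k=[8 3 12 26 33]
t=9: x=[6.8758 4.4743 12.4502 25.4138 32.8866] k=[10 4 11 27 35]
t=10: x=[8.6446 5.3193 11.9348 26.2960 34.7561] k=[6 1 13 30 39]
t=11: x=[5.0040 2.9026 13.4417 29.3000 38.5964] k=[7 7 16 27 41]
t=12: x=[6.5007 7.7457 16.0616 27.6184 39.9761] k=[8 5 12 29 43]
t=13: x=[7.1011 5.9346 13.0450 28.8998 41.9418] k=[5 8 17 29 41]
t=14: x=[4.9667 8.3635 17.1741 29.2600 40.2123] k=[1 6 18 29 44]

0.1880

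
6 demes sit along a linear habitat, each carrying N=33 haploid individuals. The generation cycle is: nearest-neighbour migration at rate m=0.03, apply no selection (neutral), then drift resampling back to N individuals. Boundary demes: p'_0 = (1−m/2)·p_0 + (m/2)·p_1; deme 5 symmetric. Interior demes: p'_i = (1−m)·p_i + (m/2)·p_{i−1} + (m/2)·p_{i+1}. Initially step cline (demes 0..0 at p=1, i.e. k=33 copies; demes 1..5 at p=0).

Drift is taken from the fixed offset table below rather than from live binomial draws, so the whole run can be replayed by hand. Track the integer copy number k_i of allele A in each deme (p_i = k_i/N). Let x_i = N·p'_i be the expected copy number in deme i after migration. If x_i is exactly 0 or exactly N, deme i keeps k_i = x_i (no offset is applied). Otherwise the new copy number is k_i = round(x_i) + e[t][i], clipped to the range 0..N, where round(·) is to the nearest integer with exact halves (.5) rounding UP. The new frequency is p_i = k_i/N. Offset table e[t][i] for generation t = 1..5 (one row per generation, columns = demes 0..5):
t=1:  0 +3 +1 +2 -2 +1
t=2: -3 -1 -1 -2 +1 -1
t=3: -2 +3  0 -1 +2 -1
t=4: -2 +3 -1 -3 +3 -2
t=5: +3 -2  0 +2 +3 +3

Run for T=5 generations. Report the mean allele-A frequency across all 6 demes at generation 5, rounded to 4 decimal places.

t=0: k=[33 0 0 0 0 0]
t=1: x=[32.5050 0.4950 0.0000 0.0000 0.0000 0.0000] k=[33 3 0 0 0 0]
t=2: x=[32.5500 3.4050 0.0450 0.0000 0.0000 0.0000] k=[30 2 0 0 0 0]
t=3: x=[29.5800 2.3900 0.0300 0.0000 0.0000 0.0000] k=[28 5 0 0 0 0]
t=4: x=[27.6550 5.2700 0.0750 0.0000 0.0000 0.0000] k=[26 8 0 0 0 0]
t=5: x=[25.7300 8.1500 0.1200 0.0000 0.0000 0.0000] k=[29 6 0 0 0 0]

0.1768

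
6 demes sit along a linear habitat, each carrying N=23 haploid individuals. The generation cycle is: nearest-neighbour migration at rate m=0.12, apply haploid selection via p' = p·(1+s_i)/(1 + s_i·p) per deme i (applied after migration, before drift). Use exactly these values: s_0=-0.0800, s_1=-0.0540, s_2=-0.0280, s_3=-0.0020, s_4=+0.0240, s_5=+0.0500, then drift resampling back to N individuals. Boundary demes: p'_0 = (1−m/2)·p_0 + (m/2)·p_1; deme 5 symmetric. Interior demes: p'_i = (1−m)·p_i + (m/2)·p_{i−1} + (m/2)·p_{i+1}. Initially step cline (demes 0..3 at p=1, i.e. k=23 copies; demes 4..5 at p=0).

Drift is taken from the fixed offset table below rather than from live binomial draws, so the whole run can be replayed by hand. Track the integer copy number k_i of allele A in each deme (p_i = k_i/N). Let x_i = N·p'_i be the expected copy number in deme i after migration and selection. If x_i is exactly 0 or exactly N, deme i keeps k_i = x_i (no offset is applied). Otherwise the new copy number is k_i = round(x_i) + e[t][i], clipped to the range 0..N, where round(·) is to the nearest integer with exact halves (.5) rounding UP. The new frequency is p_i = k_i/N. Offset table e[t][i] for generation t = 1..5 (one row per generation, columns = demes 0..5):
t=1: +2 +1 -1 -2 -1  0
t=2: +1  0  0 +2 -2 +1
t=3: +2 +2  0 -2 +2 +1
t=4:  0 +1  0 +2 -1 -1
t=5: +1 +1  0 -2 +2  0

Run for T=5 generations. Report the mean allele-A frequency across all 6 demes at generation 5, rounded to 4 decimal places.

0.6594

t=0: k=[23 23 23 23 0 0]
t=1: x=[23.0000 23.0000 23.0000 21.6174 1.4111 0.0000] k=[23 23 23 20 0 0]
t=2: x=[23.0000 23.0000 22.8149 18.9734 1.2273 0.0000] k=[23 23 23 21 0 0]
t=3: x=[23.0000 23.0000 22.8766 19.8546 1.2885 0.0000] k=[23 23 23 18 3 0]
t=4: x=[23.0000 23.0000 22.6915 17.3915 3.7946 0.1889] k=[23 23 23 19 3 0]
t=5: x=[23.0000 23.0000 22.7532 18.2725 3.8555 0.1889] k=[23 23 23 16 6 0]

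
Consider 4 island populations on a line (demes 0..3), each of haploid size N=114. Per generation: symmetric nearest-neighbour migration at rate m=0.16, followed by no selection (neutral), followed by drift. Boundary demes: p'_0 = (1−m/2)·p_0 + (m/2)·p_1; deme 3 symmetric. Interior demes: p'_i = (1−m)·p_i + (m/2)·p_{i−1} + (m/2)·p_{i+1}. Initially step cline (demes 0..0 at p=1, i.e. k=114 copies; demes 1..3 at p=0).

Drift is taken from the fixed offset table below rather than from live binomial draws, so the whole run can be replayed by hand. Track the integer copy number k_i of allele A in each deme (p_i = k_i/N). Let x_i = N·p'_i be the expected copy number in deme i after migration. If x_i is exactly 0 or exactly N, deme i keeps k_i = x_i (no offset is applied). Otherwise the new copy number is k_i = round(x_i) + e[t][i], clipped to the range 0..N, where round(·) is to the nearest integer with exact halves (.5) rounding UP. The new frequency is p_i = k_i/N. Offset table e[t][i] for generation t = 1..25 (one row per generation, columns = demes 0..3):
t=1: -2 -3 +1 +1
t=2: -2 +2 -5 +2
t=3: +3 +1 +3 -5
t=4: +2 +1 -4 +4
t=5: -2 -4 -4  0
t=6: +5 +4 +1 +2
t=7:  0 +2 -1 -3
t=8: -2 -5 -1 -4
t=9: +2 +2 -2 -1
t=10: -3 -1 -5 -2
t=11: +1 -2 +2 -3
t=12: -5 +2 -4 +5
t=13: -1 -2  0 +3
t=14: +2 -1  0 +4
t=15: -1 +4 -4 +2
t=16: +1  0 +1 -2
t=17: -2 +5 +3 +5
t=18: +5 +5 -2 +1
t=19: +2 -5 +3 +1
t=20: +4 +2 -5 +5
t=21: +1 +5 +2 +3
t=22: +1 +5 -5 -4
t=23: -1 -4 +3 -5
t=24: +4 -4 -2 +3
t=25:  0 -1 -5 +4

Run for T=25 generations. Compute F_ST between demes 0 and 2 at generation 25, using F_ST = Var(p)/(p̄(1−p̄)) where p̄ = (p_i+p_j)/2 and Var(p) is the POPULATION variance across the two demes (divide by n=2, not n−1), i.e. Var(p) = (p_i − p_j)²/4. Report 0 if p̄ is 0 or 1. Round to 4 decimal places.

0.1154

t=0: k=[114 0 0 0]
t=1: x=[104.8800 9.1200 0.0000 0.0000] k=[103 6 0 0]
t=2: x=[95.2400 13.2800 0.4800 0.0000] k=[93 15 0 0]
t=3: x=[86.7600 20.0400 1.2000 0.0000] k=[90 21 4 0]
t=4: x=[84.4800 25.1600 5.0400 0.3200] k=[86 26 1 4]
t=5: x=[81.2000 28.8000 3.2400 3.7600] k=[79 25 0 4]
t=6: x=[74.6800 27.3200 2.3200 3.6800] k=[80 31 3 6]
t=7: x=[76.0800 32.6800 5.4800 5.7600] k=[76 35 4 3]
t=8: x=[72.7200 35.8000 6.4000 3.0800] k=[71 31 5 0]
t=9: x=[67.8000 32.1200 6.6800 0.4000] k=[70 34 5 0]
t=10: x=[67.1200 34.5600 6.9200 0.4000] k=[64 34 2 0]
t=11: x=[61.6000 33.8400 4.4000 0.1600] k=[63 32 6 0]
t=12: x=[60.5200 32.4000 7.6000 0.4800] k=[56 34 4 5]
t=13: x=[54.2400 33.3600 6.4800 4.9200] k=[53 31 6 8]
t=14: x=[51.2400 30.7600 8.1600 7.8400] k=[53 30 8 12]
t=15: x=[51.1600 30.0800 10.0800 11.6800] k=[50 34 6 14]
t=16: x=[48.7200 33.0400 8.8800 13.3600] k=[50 33 10 11]
t=17: x=[48.6400 32.5200 11.9200 10.9200] k=[47 38 15 16]
t=18: x=[46.2800 36.8800 16.9200 15.9200] k=[51 42 15 17]
t=19: x=[50.2800 40.5600 17.3200 16.8400] k=[52 36 20 18]
t=20: x=[50.7200 36.0000 21.1200 18.1600] k=[55 38 16 23]
t=21: x=[53.6400 37.6000 18.3200 22.4400] k=[55 43 20 25]
t=22: x=[54.0400 42.1200 22.2400 24.6000] k=[55 47 17 21]
t=23: x=[54.3600 45.2400 19.7200 20.6800] k=[53 41 23 16]
t=24: x=[52.0400 40.5200 23.8800 16.5600] k=[56 37 22 20]
t=25: x=[54.4800 37.3200 23.0400 20.1600] k=[54 36 18 24]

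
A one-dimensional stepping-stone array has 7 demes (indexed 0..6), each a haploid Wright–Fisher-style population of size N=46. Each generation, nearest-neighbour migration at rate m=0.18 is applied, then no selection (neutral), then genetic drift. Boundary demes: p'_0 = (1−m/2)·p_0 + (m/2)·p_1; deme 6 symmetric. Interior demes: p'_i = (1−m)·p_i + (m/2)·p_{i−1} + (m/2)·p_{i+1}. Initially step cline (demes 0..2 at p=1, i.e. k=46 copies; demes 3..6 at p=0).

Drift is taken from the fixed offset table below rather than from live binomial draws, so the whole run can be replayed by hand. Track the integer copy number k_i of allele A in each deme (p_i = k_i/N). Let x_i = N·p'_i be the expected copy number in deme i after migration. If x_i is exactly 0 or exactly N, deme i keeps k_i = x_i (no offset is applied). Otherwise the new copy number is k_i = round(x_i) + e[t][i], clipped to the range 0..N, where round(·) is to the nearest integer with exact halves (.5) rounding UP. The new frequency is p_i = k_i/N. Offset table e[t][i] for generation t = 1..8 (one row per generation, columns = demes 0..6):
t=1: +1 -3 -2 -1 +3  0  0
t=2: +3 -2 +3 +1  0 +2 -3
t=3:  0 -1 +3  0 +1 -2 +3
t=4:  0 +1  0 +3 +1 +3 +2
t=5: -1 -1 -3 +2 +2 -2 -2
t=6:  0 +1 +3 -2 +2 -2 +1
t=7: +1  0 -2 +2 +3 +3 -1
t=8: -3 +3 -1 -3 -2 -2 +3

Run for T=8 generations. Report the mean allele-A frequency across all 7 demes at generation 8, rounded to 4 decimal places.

0.4627

t=0: k=[46 46 46 0 0 0 0]
t=1: x=[46.0000 46.0000 41.8600 4.1400 0.0000 0.0000 0.0000] k=[46 46 40 3 0 0 0]
t=2: x=[46.0000 45.4600 37.2100 6.0600 0.2700 0.0000 0.0000] k=[46 43 40 7 0 0 0]
t=3: x=[45.7300 43.0000 37.3000 9.3400 0.6300 0.0000 0.0000] k=[46 42 40 9 2 0 0]
t=4: x=[45.6400 42.1800 37.3900 11.1600 2.4500 0.1800 0.0000] k=[46 43 37 14 3 3 0]
t=5: x=[45.7300 42.7300 35.4700 15.0800 3.9900 2.7300 0.2700] k=[45 42 32 17 6 1 0]
t=6: x=[44.7300 41.3700 31.5500 17.3600 6.5400 1.3600 0.0900] k=[45 42 35 15 9 0 1]
t=7: x=[44.7300 41.6400 33.8300 16.2600 8.7300 0.9000 0.9100] k=[46 42 32 18 12 4 0]
t=8: x=[45.6400 41.4600 31.6400 18.7200 11.8200 4.3600 0.3600] k=[43 44 31 16 10 2 3]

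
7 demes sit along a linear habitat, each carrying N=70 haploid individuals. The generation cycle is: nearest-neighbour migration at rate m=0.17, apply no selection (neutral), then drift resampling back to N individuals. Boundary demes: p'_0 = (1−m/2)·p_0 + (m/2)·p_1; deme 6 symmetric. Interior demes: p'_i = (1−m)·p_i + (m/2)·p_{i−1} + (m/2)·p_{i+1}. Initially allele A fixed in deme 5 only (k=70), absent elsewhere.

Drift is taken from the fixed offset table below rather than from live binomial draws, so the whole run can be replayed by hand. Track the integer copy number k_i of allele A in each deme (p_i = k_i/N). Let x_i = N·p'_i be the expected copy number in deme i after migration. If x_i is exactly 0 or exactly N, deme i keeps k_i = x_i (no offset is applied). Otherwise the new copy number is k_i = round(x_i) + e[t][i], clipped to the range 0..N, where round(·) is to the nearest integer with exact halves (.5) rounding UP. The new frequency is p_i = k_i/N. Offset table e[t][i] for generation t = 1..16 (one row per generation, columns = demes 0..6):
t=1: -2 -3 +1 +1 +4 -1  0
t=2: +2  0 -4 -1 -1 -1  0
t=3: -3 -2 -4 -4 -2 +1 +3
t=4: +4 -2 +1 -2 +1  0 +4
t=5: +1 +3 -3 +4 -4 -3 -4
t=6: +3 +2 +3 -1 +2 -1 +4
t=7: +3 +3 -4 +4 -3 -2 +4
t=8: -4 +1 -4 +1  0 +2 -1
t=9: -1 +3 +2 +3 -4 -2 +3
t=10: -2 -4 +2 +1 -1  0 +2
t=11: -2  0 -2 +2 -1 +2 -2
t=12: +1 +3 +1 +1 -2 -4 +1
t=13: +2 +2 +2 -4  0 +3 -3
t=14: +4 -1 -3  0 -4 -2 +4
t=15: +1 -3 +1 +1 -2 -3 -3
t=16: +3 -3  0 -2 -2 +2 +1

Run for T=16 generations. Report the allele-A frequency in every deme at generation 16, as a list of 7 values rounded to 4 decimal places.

[0.1429, 0.0000, 0.0857, 0.0857, 0.0714, 0.2571, 0.3571]

t=0: k=[0 0 0 0 0 70 0]
t=1: x=[0.0000 0.0000 0.0000 0.0000 5.9500 58.1000 5.9500] k=[0 0 0 0 10 57 6]
t=2: x=[0.0000 0.0000 0.0000 0.8500 13.1450 48.6700 10.3350] k=[0 0 0 0 12 48 10]
t=3: x=[0.0000 0.0000 0.0000 1.0200 14.0400 41.7100 13.2300] k=[0 0 0 0 12 43 16]
t=4: x=[0.0000 0.0000 0.0000 1.0200 13.6150 38.0700 18.2950] k=[0 0 0 0 15 38 22]
t=5: x=[0.0000 0.0000 0.0000 1.2750 15.6800 34.6850 23.3600] k=[0 0 0 5 12 32 19]
t=6: x=[0.0000 0.0000 0.4250 5.1700 13.1050 29.1950 20.1050] k=[0 0 3 4 15 28 24]
t=7: x=[0.0000 0.2550 2.8300 4.8500 15.1700 26.5550 24.3400] k=[0 3 0 9 12 25 28]
t=8: x=[0.2550 2.4900 1.0200 8.4900 12.8500 24.1500 27.7450] k=[0 3 0 9 13 26 27]
t=9: x=[0.2550 2.4900 1.0200 8.5750 13.7650 24.9800 26.9150] k=[0 5 3 12 10 23 30]
t=10: x=[0.4250 4.4050 3.9350 11.0650 11.2750 22.4900 29.4050] k=[0 0 6 12 10 22 31]
t=11: x=[0.0000 0.5100 6.0000 11.3200 11.1900 21.7450 30.2350] k=[0 1 4 13 10 24 28]
t=12: x=[0.0850 1.1700 4.5100 11.9800 11.4450 23.1500 27.6600] k=[1 4 6 13 9 19 29]
t=13: x=[1.2550 3.9150 6.4250 12.0650 10.1900 19.0000 28.1500] k=[3 6 8 8 10 22 25]
t=14: x=[3.2550 5.9150 7.8300 8.1700 10.8500 21.2350 24.7450] k=[7 5 5 8 7 19 29]
t=15: x=[6.8300 5.1700 5.2550 7.6600 8.1050 18.8300 28.1500] k=[8 2 6 9 6 16 25]
t=16: x=[7.4900 2.8500 5.9150 8.4900 7.1050 15.9150 24.2350] k=[10 0 6 6 5 18 25]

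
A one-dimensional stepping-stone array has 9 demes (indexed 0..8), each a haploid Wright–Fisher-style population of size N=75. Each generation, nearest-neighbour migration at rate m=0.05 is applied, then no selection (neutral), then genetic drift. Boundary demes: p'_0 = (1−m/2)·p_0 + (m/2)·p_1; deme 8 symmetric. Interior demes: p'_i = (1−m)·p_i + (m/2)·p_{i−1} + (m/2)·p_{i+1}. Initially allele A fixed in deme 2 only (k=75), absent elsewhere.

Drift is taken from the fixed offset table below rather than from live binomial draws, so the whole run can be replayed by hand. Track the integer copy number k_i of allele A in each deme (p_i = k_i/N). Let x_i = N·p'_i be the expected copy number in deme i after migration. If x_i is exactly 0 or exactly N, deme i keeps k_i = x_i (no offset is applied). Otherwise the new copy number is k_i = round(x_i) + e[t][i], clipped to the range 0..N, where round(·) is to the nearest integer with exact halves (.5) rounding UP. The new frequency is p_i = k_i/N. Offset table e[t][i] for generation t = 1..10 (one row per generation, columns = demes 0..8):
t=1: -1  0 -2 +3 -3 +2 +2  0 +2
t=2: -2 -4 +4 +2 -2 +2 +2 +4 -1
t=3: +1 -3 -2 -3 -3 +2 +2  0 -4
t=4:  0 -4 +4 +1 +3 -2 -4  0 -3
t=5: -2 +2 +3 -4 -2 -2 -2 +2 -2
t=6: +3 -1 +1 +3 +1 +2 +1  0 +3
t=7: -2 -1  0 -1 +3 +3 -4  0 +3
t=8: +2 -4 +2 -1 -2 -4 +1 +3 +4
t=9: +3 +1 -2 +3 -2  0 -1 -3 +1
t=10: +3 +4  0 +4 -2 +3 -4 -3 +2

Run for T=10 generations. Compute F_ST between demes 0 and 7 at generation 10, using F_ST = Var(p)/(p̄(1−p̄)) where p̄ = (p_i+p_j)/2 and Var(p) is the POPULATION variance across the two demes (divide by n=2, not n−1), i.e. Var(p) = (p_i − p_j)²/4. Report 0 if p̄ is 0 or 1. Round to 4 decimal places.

0.0638

t=0: k=[0 0 75 0 0 0 0 0 0]
t=1: x=[0.0000 1.8750 71.2500 1.8750 0.0000 0.0000 0.0000 0.0000 0.0000] k=[0 2 69 5 0 0 0 0 0]
t=2: x=[0.0500 3.6250 65.7250 6.4750 0.1250 0.0000 0.0000 0.0000 0.0000] k=[0 0 70 8 0 0 0 0 0]
t=3: x=[0.0000 1.7500 66.7000 9.3500 0.2000 0.0000 0.0000 0.0000 0.0000] k=[0 0 65 6 0 0 0 0 0]
t=4: x=[0.0000 1.6250 61.9000 7.3250 0.1500 0.0000 0.0000 0.0000 0.0000] k=[0 0 66 8 3 0 0 0 0]
t=5: x=[0.0000 1.6500 62.9000 9.3250 3.0500 0.0750 0.0000 0.0000 0.0000] k=[0 4 66 5 1 0 0 0 0]
t=6: x=[0.1000 5.4500 62.9250 6.4250 1.0750 0.0250 0.0000 0.0000 0.0000] k=[3 4 64 9 2 2 0 0 0]
t=7: x=[3.0250 5.4750 61.1250 10.2000 2.1750 1.9500 0.0500 0.0000 0.0000] k=[1 4 61 9 5 5 0 0 0]
t=8: x=[1.0750 5.3500 58.2750 10.2000 5.1000 4.8750 0.1250 0.0000 0.0000] k=[3 1 60 9 3 1 1 0 0]
t=9: x=[2.9500 2.5250 57.2500 10.1250 3.1000 1.0500 0.9750 0.0250 0.0000] k=[6 4 55 13 1 1 0 0 0]
t=10: x=[5.9500 5.3250 52.6750 13.7500 1.3000 0.9750 0.0250 0.0000 0.0000] k=[9 9 53 18 0 4 0 0 0]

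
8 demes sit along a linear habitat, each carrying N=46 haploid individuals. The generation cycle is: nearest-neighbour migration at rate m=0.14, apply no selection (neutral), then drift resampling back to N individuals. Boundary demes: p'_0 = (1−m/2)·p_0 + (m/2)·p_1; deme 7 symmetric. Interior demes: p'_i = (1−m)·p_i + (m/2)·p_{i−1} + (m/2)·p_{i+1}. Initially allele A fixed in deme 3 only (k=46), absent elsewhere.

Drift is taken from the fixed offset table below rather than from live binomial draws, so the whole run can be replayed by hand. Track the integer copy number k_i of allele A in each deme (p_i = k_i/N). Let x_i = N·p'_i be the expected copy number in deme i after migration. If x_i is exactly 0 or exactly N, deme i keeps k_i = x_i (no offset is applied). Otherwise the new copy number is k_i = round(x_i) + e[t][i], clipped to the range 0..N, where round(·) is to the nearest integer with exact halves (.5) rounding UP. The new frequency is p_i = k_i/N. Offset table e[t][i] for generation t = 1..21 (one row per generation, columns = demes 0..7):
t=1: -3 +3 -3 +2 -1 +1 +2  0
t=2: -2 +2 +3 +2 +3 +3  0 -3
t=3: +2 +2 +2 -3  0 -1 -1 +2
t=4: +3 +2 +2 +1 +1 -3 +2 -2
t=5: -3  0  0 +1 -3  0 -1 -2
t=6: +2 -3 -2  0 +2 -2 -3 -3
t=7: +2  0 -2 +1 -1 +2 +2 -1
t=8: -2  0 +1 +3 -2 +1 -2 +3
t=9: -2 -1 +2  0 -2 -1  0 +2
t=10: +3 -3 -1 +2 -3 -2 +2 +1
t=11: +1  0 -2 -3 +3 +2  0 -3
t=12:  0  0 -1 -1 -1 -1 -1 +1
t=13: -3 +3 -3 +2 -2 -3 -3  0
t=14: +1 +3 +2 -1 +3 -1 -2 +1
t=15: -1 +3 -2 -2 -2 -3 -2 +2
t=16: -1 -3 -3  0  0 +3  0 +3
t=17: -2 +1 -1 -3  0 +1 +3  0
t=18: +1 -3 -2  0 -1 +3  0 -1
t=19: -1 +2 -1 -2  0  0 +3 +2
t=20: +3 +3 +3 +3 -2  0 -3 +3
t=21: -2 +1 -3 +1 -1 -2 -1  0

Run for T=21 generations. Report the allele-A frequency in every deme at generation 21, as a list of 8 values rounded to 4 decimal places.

t=0: k=[0 0 0 46 0 0 0 0]
t=1: x=[0.0000 0.0000 3.2200 39.5600 3.2200 0.0000 0.0000 0.0000] k=[0 0 0 42 2 0 0 0]
t=2: x=[0.0000 0.0000 2.9400 36.2600 4.6600 0.1400 0.0000 0.0000] k=[0 0 6 38 8 3 0 0]
t=3: x=[0.0000 0.4200 7.8200 33.6600 9.7500 3.1400 0.2100 0.0000] k=[0 2 10 31 10 2 0 0]
t=4: x=[0.1400 2.4200 10.9100 28.0600 10.9100 2.4200 0.1400 0.0000] k=[3 4 13 29 12 0 2 0]
t=5: x=[3.0700 4.5600 13.4900 26.6900 12.3500 0.9800 1.7200 0.1400] k=[0 5 13 28 9 1 1 0]
t=6: x=[0.3500 5.2100 13.4900 25.6200 9.7700 1.5600 0.9300 0.0700] k=[2 2 11 26 12 0 0 0]
t=7: x=[2.0000 2.6300 11.4200 23.9700 12.1400 0.8400 0.0000 0.0000] k=[4 3 9 25 11 3 0 0]
t=8: x=[3.9300 3.4900 9.7000 22.9000 11.4200 3.3500 0.2100 0.0000] k=[2 3 11 26 9 4 0 0]
t=9: x=[2.0700 3.4900 11.4900 23.7600 9.8400 4.0700 0.2800 0.0000] k=[0 2 13 24 8 3 0 0]
t=10: x=[0.1400 2.6300 13.0000 22.1100 8.7700 3.1400 0.2100 0.0000] k=[3 0 12 24 6 1 2 0]
t=11: x=[2.7900 1.0500 12.0000 21.9000 6.9100 1.4200 1.7900 0.1400] k=[4 1 10 19 10 3 2 0]
t=12: x=[3.7900 1.8400 10.0000 17.7400 10.1400 3.4200 1.9300 0.1400] k=[4 2 9 17 9 2 1 1]
t=13: x=[3.8600 2.6300 9.0700 15.8800 9.0700 2.4200 1.0700 1.0000] k=[1 6 6 18 7 0 0 1]
t=14: x=[1.3500 5.6500 6.8400 16.3900 7.2800 0.4900 0.0700 0.9300] k=[2 9 9 15 10 0 0 2]
t=15: x=[2.4900 8.5100 9.4200 14.2300 9.6500 0.7000 0.1400 1.8600] k=[1 12 7 12 8 0 0 4]
t=16: x=[1.7700 10.8800 7.7000 11.3700 7.7200 0.5600 0.2800 3.7200] k=[1 8 5 11 8 4 0 7]
t=17: x=[1.4900 7.3000 5.6300 10.3700 7.9300 4.0000 0.7700 6.5100] k=[0 8 5 7 8 5 4 7]
t=18: x=[0.5600 7.2300 5.3500 6.9300 7.7200 5.1400 4.2800 6.7900] k=[2 4 3 7 7 8 4 6]
t=19: x=[2.1400 3.7900 3.3500 6.7200 7.0700 7.6500 4.4200 5.8600] k=[1 6 2 5 7 8 7 8]
t=20: x=[1.3500 5.3700 2.4900 4.9300 6.9300 7.8600 7.1400 7.9300] k=[4 8 5 8 5 8 4 11]
t=21: x=[4.2800 7.5100 5.4200 7.5800 5.4200 7.5100 4.7700 10.5100] k=[2 9 2 9 4 6 4 11]

[0.0435, 0.1957, 0.0435, 0.1957, 0.0870, 0.1304, 0.0870, 0.2391]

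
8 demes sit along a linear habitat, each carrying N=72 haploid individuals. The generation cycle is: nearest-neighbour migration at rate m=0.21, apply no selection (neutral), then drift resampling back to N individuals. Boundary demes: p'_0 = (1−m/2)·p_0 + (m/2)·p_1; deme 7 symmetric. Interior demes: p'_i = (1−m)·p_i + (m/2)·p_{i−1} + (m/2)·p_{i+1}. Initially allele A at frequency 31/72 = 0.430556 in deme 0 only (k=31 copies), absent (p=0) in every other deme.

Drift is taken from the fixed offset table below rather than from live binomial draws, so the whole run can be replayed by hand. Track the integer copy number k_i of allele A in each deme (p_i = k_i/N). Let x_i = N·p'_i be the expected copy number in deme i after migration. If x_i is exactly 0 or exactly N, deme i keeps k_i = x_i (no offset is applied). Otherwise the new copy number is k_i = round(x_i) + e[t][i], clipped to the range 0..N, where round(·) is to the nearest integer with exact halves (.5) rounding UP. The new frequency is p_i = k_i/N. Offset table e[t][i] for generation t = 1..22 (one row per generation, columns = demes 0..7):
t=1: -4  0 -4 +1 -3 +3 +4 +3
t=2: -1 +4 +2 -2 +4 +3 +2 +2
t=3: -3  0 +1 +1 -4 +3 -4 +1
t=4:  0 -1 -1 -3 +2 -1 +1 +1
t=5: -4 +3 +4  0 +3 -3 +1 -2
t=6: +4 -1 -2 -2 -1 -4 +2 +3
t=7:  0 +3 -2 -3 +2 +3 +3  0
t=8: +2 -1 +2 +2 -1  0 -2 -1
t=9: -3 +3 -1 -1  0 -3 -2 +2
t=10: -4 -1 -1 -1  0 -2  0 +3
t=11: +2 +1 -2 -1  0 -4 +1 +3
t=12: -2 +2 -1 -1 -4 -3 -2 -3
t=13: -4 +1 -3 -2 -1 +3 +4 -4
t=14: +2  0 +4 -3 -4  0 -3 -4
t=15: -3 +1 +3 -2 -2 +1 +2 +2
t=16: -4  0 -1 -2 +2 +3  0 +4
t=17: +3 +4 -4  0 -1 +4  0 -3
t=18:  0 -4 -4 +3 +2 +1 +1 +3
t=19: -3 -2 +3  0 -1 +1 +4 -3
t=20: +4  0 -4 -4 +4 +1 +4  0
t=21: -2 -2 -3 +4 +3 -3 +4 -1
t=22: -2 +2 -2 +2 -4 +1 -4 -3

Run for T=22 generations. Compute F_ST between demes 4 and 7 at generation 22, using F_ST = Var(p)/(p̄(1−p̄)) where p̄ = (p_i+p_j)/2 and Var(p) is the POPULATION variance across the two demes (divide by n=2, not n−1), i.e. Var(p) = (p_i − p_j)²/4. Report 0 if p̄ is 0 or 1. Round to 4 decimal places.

t=0: k=[31 0 0 0 0 0 0 0]
t=1: x=[27.7450 3.2550 0.0000 0.0000 0.0000 0.0000 0.0000 0.0000] k=[24 3 0 0 0 0 0 0]
t=2: x=[21.7950 4.8900 0.3150 0.0000 0.0000 0.0000 0.0000 0.0000] k=[21 9 2 0 0 0 0 0]
t=3: x=[19.7400 9.5250 2.5250 0.2100 0.0000 0.0000 0.0000 0.0000] k=[17 10 4 1 0 0 0 0]
t=4: x=[16.2650 10.1050 4.3150 1.2100 0.1050 0.0000 0.0000 0.0000] k=[16 9 3 0 2 0 0 0]
t=5: x=[15.2650 9.1050 3.3150 0.5250 1.5800 0.2100 0.0000 0.0000] k=[11 12 7 1 5 0 0 0]
t=6: x=[11.1050 11.3700 6.8950 2.0500 4.0550 0.5250 0.0000 0.0000] k=[15 10 5 0 3 0 0 0]
t=7: x=[14.4750 10.0000 5.0000 0.8400 2.3700 0.3150 0.0000 0.0000] k=[14 13 3 0 4 3 0 0]
t=8: x=[13.8950 12.0550 3.7350 0.7350 3.4750 2.7900 0.3150 0.0000] k=[16 11 6 3 2 3 0 0]
t=9: x=[15.4750 11.0000 6.2100 3.2100 2.2100 2.5800 0.3150 0.0000] k=[12 14 5 2 2 0 0 0]
t=10: x=[12.2100 12.8450 5.6300 2.3150 1.7900 0.2100 0.0000 0.0000] k=[8 12 5 1 2 0 0 0]
t=11: x=[8.4200 10.8450 5.3150 1.5250 1.6850 0.2100 0.0000 0.0000] k=[10 12 3 1 2 0 0 0]
t=12: x=[10.2100 10.8450 3.7350 1.3150 1.6850 0.2100 0.0000 0.0000] k=[8 13 3 0 0 0 0 0]
t=13: x=[8.5250 11.4250 3.7350 0.3150 0.0000 0.0000 0.0000 0.0000] k=[5 12 1 0 0 0 0 0]
t=14: x=[5.7350 10.1100 2.0500 0.1050 0.0000 0.0000 0.0000 0.0000] k=[8 10 6 0 0 0 0 0]
t=15: x=[8.2100 9.3700 5.7900 0.6300 0.0000 0.0000 0.0000 0.0000] k=[5 10 9 0 0 0 0 0]
t=16: x=[5.5250 9.3700 8.1600 0.9450 0.0000 0.0000 0.0000 0.0000] k=[2 9 7 0 0 0 0 0]
t=17: x=[2.7350 8.0550 6.4750 0.7350 0.0000 0.0000 0.0000 0.0000] k=[6 12 2 1 0 0 0 0]
t=18: x=[6.6300 10.3200 2.9450 1.0000 0.1050 0.0000 0.0000 0.0000] k=[7 6 0 4 2 0 0 0]
t=19: x=[6.8950 5.4750 1.0500 3.3700 2.0000 0.2100 0.0000 0.0000] k=[4 3 4 3 1 1 0 0]
t=20: x=[3.8950 3.2100 3.7900 2.8950 1.2100 0.8950 0.1050 0.0000] k=[8 3 0 0 5 2 4 0]
t=21: x=[7.4750 3.2100 0.3150 0.5250 4.1600 2.5250 3.3700 0.4200] k=[5 1 0 5 7 0 7 0]
t=22: x=[4.5800 1.3150 0.6300 4.6850 6.0550 1.4700 5.5300 0.7350] k=[3 3 0 7 2 2 2 0]

0.0141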